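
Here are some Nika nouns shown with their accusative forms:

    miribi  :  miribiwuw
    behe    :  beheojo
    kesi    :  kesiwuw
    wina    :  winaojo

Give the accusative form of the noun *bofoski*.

The suffix is conditioned by the last vowel: -wuw when the last vowel of the stem is a high vowel (*miribi*, *kesi*); -ojo when the last vowel of the stem is a non-high vowel (*behe*, *wina*).
*bofoski* — last vowel /i/ (a high vowel) → -wuw → *bofoskiwuw*.

bofoskiwuw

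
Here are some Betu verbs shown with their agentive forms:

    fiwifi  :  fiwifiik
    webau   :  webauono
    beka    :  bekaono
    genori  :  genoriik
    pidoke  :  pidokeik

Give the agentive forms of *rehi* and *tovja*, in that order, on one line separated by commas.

The alternation tracks the last vowel of the stem — -ik when the last vowel of the stem is a front vowel (*fiwifi*, *genori*, *pidoke*); -ono when the last vowel of the stem is a back vowel (*webau*, *beka*).
The last vowel of *rehi* is /i/, which is a front vowel, so the suffix is -ik, giving *rehiik*.
Since the last vowel of *tovja* is /a/ (a back vowel), it takes -ono, giving *tovjaono*.

rehiik, tovjaono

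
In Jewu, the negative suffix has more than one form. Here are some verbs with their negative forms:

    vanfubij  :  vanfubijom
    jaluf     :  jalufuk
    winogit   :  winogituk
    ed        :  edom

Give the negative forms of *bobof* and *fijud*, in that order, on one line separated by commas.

bobofuk, fijudom

The pattern is voicing of the final consonant: -uk when the stem ends in a voiceless consonant (*jaluf*, *winogit*); -om when the stem ends in a voiced consonant (*vanfubij*, *ed*).
The final consonant of *bobof* is /f/, which is voiceless, so the suffix is -uk, giving *bobofuk*.
*fijud* — final consonant /d/ (voiced) → -om → *fijudom*.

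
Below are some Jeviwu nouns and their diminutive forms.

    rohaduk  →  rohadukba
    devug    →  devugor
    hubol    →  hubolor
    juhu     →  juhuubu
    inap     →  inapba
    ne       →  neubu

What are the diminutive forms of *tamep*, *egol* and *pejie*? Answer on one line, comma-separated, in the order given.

tamepba, egolor, pejieubu

The pattern is voicing of the final sound: -ba when the stem ends in a voiceless consonant (*rohaduk*, *inap*); -or when the stem ends in a voiced consonant (*devug*, *hubol*); -ubu when the stem ends in a vowel (*juhu*, *ne*).
Since the final sound of *tamep* is /p/ (a voiceless consonant), it takes -ba, giving *tamepba*.
*egol*: final sound = /l/, a voiced consonant → -or → *egolor*.
The final sound of *pejie* is /e/, which is a vowel, so the suffix is -ubu, giving *pejieubu*.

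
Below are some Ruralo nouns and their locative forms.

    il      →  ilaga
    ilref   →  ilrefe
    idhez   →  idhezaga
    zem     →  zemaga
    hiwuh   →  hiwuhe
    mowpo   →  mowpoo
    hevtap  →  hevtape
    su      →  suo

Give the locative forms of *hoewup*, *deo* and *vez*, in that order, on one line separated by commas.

hoewupe, deoo, vezaga

The alternation tracks the final sound of the stem — -e when the stem ends in a voiceless consonant (*ilref*, *hiwuh*, *hevtap*); -aga when the stem ends in a voiced consonant (*il*, *idhez*, *zem*); -o when the stem ends in a vowel (*mowpo*, *su*).
*hoewup* — final sound /p/ (a voiceless consonant) → -e → *hoewupe*.
*deo*: final sound = /o/, a vowel → -o → *deoo*.
The final sound of *vez* is /z/, which is a voiced consonant, so the suffix is -aga, giving *vezaga*.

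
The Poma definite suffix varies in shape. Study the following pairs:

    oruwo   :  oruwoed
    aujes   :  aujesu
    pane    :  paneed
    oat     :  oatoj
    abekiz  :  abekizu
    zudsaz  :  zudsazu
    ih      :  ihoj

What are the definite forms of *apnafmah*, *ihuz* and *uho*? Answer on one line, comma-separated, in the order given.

Looking at the final sound of each stem: -u when the stem ends in a sibilant (*aujes*, *abekiz*, *zudsaz*); -oj when the stem ends in a non-sibilant consonant (*oat*, *ih*); -ed when the stem ends in a vowel (*oruwo*, *pane*).
The final sound of *apnafmah* is /h/, which is a non-sibilant consonant, so the suffix is -oj, giving *apnafmahoj*.
The final sound of *ihuz* is /z/, which is a sibilant, so the suffix is -u, giving *ihuzu*.
*uho*: final sound = /o/, a vowel → -ed → *uhoed*.

apnafmahoj, ihuzu, uhoed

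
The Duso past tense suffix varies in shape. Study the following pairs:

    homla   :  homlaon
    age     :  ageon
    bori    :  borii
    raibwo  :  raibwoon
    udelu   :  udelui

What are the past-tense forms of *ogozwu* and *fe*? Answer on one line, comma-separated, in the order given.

ogozwui, feon

The suffix is conditioned by the last vowel: -i when the last vowel of the stem is a high vowel (*bori*, *udelu*); -on when the last vowel of the stem is a non-high vowel (*homla*, *age*, *raibwo*).
The last vowel of *ogozwu* is /u/, which is a high vowel, so the suffix is -i, giving *ogozwui*.
Since the last vowel of *fe* is /e/ (a non-high vowel), it takes -on, giving *feon*.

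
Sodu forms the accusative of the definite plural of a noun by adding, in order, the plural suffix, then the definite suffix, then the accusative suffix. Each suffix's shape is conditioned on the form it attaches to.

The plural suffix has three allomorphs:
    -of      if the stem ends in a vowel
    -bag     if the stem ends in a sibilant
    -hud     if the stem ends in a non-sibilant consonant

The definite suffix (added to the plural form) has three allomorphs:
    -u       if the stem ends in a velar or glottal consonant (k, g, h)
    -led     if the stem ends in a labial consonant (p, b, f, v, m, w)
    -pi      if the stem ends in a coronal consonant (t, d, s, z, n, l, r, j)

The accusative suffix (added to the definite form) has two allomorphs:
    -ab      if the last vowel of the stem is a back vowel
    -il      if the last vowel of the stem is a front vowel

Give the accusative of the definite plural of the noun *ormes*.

Since the final sound of *ormes* is /s/ (a sibilant), it takes -bag, giving *ormesbag*.
Since the final consonant of the plural form *ormesbag* is /g/ (velar/glottal), it takes -u, giving *ormesbagu*.
The last vowel of the definite form *ormesbagu* is /u/, which is a back vowel, so the accusative suffix is -ab, giving *ormesbaguab*.

ormesbaguab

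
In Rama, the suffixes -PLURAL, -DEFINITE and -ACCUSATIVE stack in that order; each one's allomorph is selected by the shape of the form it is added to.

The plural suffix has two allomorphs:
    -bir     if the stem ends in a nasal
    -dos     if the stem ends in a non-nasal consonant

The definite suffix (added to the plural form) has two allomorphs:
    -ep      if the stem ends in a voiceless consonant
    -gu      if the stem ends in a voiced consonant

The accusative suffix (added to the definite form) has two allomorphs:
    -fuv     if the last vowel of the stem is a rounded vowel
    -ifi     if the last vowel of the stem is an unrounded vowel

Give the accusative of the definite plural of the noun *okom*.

*okom*: final consonant = /m/, a nasal → -bir → *okombir*.
The plural form *okombir*: final consonant = /r/, voiced → -gu → *okombirgu*.
The definite form *okombirgu* — last vowel /u/ (a rounded vowel) → -fuv → *okombirgufuv*.

okombirgufuv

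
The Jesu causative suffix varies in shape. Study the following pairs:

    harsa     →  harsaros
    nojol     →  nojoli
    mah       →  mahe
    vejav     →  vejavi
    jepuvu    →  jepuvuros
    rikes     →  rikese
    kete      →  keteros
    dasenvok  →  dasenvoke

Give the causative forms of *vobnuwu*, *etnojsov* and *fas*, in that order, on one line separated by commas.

The pattern is voicing of the final sound: -e when the stem ends in a voiceless consonant (*mah*, *rikes*, *dasenvok*); -i when the stem ends in a voiced consonant (*nojol*, *vejav*); -ros when the stem ends in a vowel (*harsa*, *jepuvu*, *kete*).
The final sound of *vobnuwu* is /u/, which is a vowel, so the suffix is -ros, giving *vobnuwuros*.
*etnojsov*: final sound = /v/, a voiced consonant → -i → *etnojsovi*.
The final sound of *fas* is /s/, which is a voiceless consonant, so the suffix is -e, giving *fase*.

vobnuwuros, etnojsovi, fase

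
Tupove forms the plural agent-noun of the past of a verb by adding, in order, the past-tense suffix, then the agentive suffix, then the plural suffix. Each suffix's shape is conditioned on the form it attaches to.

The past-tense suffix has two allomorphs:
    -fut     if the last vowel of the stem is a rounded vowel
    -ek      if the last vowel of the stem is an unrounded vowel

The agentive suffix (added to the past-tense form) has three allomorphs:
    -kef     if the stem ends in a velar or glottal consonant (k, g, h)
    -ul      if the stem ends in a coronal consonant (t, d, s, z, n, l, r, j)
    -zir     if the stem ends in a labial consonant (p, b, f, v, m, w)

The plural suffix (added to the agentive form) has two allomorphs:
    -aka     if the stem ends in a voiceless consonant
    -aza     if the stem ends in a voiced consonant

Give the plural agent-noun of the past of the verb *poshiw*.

poshiwekkefaka

*poshiw*: last vowel = /i/, an unrounded vowel → -ek → *poshiwek*.
The past-tense form *poshiwek*: final consonant = /k/, velar/glottal → -kef → *poshiwekkef*.
The final consonant of the agentive form *poshiwekkef* is /f/, which is voiceless, so the plural suffix is -aka, giving *poshiwekkefaka*.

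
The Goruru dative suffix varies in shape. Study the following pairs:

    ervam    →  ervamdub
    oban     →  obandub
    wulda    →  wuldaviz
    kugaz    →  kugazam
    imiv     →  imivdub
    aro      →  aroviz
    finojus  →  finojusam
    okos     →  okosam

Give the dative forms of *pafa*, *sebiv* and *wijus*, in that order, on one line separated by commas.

pafaviz, sebivdub, wijusam

Looking at the final sound of each stem: -am when the stem ends in a sibilant (*kugaz*, *finojus*, *okos*); -dub when the stem ends in a non-sibilant consonant (*ervam*, *oban*, *imiv*); -viz when the stem ends in a vowel (*wulda*, *aro*).
*pafa* — final sound /a/ (a vowel) → -viz → *pafaviz*.
The final sound of *sebiv* is /v/, which is a non-sibilant consonant, so the suffix is -dub, giving *sebivdub*.
Since the final sound of *wijus* is /s/ (a sibilant), it takes -am, giving *wijusam*.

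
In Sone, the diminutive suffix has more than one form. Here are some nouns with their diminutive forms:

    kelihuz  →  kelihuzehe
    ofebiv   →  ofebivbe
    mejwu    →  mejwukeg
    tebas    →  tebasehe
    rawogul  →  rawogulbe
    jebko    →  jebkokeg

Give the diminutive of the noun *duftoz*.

Looking at the final sound of each stem: -ehe when the stem ends in a sibilant (*kelihuz*, *tebas*); -be when the stem ends in a non-sibilant consonant (*ofebiv*, *rawogul*); -keg when the stem ends in a vowel (*mejwu*, *jebko*).
*duftoz*: final sound = /z/, a sibilant → -ehe → *duftozehe*.

duftozehe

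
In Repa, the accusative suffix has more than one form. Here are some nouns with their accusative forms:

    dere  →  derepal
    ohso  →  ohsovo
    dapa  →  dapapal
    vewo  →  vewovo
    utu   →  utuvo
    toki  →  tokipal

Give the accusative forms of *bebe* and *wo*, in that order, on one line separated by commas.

The pattern is rounding harmony: -vo when the last vowel of the stem is a rounded vowel (*ohso*, *vewo*, *utu*); -pal when the last vowel of the stem is an unrounded vowel (*dere*, *dapa*, *toki*).
The last vowel of *bebe* is /e/, which is an unrounded vowel, so the suffix is -pal, giving *bebepal*.
The last vowel of *wo* is /o/, which is a rounded vowel, so the suffix is -vo, giving *wovo*.

bebepal, wovo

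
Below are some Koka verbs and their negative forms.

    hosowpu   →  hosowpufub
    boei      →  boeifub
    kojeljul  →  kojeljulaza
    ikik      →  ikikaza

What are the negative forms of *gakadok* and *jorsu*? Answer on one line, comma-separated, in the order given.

Looking at the final sound of each stem: -aza when the stem ends in a consonant (*kojeljul*, *ikik*); -fub when the stem ends in a vowel (*hosowpu*, *boei*).
Since the final sound of *gakadok* is /k/ (a consonant), it takes -aza, giving *gakadokaza*.
*jorsu* — final sound /u/ (a vowel) → -fub → *jorsufub*.

gakadokaza, jorsufub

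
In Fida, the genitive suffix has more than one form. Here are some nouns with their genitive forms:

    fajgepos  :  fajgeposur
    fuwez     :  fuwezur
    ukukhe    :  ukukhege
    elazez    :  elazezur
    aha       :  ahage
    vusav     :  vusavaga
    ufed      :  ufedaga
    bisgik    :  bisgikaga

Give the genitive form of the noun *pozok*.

The pattern is sibilance of the final sound: -ur when the stem ends in a sibilant (*fajgepos*, *fuwez*, *elazez*); -aga when the stem ends in a non-sibilant consonant (*vusav*, *ufed*, *bisgik*); -ge when the stem ends in a vowel (*ukukhe*, *aha*).
*pozok*: final sound = /k/, a non-sibilant consonant → -aga → *pozokaga*.

pozokaga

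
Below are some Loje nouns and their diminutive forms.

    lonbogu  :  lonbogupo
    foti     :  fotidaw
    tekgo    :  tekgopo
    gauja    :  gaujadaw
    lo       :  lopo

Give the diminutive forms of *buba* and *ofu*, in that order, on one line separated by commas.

The pattern is rounding harmony: -po when the last vowel of the stem is a rounded vowel (*lonbogu*, *tekgo*, *lo*); -daw when the last vowel of the stem is an unrounded vowel (*foti*, *gauja*).
The last vowel of *buba* is /a/, which is an unrounded vowel, so the suffix is -daw, giving *bubadaw*.
*ofu*: last vowel = /u/, a rounded vowel → -po → *ofupo*.

bubadaw, ofupo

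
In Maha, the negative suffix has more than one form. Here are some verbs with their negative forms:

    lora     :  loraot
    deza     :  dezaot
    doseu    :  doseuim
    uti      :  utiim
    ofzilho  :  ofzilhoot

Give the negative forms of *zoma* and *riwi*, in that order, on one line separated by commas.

The suffix is conditioned by the last vowel: -im when the last vowel of the stem is a high vowel (*doseu*, *uti*); -ot when the last vowel of the stem is a non-high vowel (*lora*, *deza*, *ofzilho*).
*zoma* — last vowel /a/ (a non-high vowel) → -ot → *zomaot*.
*riwi* — last vowel /i/ (a high vowel) → -im → *riwiim*.

zomaot, riwiim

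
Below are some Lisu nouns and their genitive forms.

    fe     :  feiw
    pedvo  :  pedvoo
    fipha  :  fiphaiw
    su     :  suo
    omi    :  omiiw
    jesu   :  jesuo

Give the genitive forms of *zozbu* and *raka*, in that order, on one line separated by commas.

The suffix is conditioned by the last vowel: -o when the last vowel of the stem is a rounded vowel (*pedvo*, *su*, *jesu*); -iw when the last vowel of the stem is an unrounded vowel (*fe*, *fipha*, *omi*).
*zozbu* — last vowel /u/ (a rounded vowel) → -o → *zozbuo*.
The last vowel of *raka* is /a/, which is an unrounded vowel, so the suffix is -iw, giving *rakaiw*.

zozbuo, rakaiw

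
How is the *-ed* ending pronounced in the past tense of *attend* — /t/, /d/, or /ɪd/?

/ɪd/

The stem *attend* ends in /t/ or /d/.
The -ed suffix is realized as /ɪd/ after /t, d/; as /t/ after other voiceless consonants; and as /d/ after other voiced sounds.
So -ed on *attend* is pronounced /ɪd/.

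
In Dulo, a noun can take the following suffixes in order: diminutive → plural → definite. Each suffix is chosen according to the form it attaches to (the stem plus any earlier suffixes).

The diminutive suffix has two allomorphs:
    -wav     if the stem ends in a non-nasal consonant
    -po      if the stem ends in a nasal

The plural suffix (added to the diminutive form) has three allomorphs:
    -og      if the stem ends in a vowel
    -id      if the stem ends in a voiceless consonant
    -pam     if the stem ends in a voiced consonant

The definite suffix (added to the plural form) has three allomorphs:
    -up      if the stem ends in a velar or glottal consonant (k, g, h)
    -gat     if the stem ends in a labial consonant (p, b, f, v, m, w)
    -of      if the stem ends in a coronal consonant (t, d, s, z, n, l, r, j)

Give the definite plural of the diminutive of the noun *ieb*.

iebwavpamgat

Since the final consonant of *ieb* is /b/ (non-nasal), it takes -wav, giving *iebwav*.
Since the final sound of the diminutive form *iebwav* is /v/ (a voiced consonant), it takes -pam, giving *iebwavpam*.
The plural form *iebwavpam* — final consonant /m/ (labial) → -gat → *iebwavpamgat*.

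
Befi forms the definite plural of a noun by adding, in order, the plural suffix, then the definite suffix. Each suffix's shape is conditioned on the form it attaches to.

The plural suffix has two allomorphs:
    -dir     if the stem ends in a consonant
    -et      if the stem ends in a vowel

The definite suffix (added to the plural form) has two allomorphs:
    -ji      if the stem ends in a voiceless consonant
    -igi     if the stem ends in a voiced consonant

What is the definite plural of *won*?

wondirigi

*won* — final sound /n/ (a consonant) → -dir → *wondir*.
The plural form *wondir* — final consonant /r/ (voiced) → -igi → *wondirigi*.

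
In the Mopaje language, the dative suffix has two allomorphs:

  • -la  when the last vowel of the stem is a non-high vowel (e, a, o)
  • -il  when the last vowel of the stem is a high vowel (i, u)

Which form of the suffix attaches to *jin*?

The last vowel of *jin* is /i/, which is a high vowel, so the suffix is -il.

-il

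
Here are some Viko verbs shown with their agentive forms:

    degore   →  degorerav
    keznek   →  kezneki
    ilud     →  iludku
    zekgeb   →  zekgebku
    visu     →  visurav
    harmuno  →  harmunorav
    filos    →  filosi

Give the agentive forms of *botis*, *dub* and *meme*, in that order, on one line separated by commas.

botisi, dubku, memerav

Looking at the final sound of each stem: -i when the stem ends in a voiceless consonant (*keznek*, *filos*); -ku when the stem ends in a voiced consonant (*ilud*, *zekgeb*); -rav when the stem ends in a vowel (*degore*, *visu*, *harmuno*).
The final sound of *botis* is /s/, which is a voiceless consonant, so the suffix is -i, giving *botisi*.
*dub*: final sound = /b/, a voiced consonant → -ku → *dubku*.
*meme*: final sound = /e/, a vowel → -rav → *memerav*.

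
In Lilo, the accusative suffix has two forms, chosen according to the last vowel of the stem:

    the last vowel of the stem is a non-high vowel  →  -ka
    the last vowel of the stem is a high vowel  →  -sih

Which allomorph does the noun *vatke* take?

*vatke*: last vowel = /e/, a non-high vowel → -ka.

-ka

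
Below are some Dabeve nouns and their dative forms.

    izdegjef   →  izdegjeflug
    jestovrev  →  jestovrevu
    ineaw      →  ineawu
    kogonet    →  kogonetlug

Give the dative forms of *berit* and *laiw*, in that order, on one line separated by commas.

The suffix is conditioned by the final consonant: -lug when the stem ends in a voiceless consonant (*izdegjef*, *kogonet*); -u when the stem ends in a voiced consonant (*jestovrev*, *ineaw*).
Since the final consonant of *berit* is /t/ (voiceless), it takes -lug, giving *beritlug*.
*laiw* — final consonant /w/ (voiced) → -u → *laiwu*.

beritlug, laiwu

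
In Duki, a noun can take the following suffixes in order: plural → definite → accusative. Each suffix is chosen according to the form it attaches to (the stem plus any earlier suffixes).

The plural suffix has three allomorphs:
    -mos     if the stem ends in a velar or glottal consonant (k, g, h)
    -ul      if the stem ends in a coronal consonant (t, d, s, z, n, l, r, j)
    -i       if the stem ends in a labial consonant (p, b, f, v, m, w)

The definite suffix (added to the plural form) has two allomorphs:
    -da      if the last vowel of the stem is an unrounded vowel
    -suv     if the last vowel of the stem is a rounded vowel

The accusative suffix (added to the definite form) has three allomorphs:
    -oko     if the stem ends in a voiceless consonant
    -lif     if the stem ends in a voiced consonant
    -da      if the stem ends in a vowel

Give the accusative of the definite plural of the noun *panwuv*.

The final consonant of *panwuv* is /v/, which is labial, so the plural suffix is -i, giving *panwuvi*.
The plural form *panwuvi*: last vowel = /i/, an unrounded vowel → -da → *panwuvida*.
The final sound of the definite form *panwuvida* is /a/, which is a vowel, so the accusative suffix is -da, giving *panwuvidada*.

panwuvidada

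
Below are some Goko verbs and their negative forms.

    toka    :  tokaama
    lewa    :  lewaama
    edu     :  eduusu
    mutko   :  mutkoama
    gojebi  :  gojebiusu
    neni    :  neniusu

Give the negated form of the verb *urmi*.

Looking at the last vowel of each stem: -usu when the last vowel of the stem is a high vowel (*edu*, *gojebi*, *neni*); -ama when the last vowel of the stem is a non-high vowel (*toka*, *lewa*, *mutko*).
The last vowel of *urmi* is /i/, which is a high vowel, so the suffix is -usu, giving *urmiusu*.

urmiusu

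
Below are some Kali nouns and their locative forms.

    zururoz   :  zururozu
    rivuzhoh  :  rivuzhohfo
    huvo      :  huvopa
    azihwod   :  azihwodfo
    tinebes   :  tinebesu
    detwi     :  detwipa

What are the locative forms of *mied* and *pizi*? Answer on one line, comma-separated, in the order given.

miedfo, pizipa

Looking at the final sound of each stem: -u when the stem ends in a sibilant (*zururoz*, *tinebes*); -fo when the stem ends in a non-sibilant consonant (*rivuzhoh*, *azihwod*); -pa when the stem ends in a vowel (*huvo*, *detwi*).
*mied*: final sound = /d/, a non-sibilant consonant → -fo → *miedfo*.
The final sound of *pizi* is /i/, which is a vowel, so the suffix is -pa, giving *pizipa*.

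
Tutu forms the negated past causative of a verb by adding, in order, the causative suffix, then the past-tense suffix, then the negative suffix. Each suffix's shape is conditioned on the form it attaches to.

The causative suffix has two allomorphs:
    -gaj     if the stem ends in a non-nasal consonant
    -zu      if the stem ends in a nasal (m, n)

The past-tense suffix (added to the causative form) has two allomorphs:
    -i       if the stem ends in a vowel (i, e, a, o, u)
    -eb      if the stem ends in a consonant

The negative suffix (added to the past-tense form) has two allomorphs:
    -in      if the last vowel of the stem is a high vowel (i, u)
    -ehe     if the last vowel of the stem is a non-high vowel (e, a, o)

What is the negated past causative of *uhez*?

*uhez* — final consonant /z/ (non-nasal) → -gaj → *uhezgaj*.
Since the final sound of the causative form *uhezgaj* is /j/ (a consonant), it takes -eb, giving *uhezgajeb*.
The past-tense form *uhezgajeb*: last vowel = /e/, a non-high vowel → -ehe → *uhezgajebehe*.

uhezgajebehe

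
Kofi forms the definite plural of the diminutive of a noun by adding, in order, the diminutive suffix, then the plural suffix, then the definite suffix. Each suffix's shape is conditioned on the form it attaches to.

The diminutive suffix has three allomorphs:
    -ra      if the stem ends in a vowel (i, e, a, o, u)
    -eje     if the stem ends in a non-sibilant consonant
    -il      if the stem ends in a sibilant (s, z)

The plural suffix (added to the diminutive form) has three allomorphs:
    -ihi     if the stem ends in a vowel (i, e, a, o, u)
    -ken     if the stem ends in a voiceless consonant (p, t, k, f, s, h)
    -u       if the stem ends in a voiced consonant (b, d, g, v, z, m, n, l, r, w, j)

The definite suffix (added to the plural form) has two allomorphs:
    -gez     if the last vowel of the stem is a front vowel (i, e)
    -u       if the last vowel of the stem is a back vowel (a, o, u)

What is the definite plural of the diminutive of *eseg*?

esegejeihigez

*eseg*: final sound = /g/, a non-sibilant consonant → -eje → *esegeje*.
The diminutive form *esegeje*: final sound = /e/, a vowel → -ihi → *esegejeihi*.
The last vowel of the plural form *esegejeihi* is /i/, which is a front vowel, so the definite suffix is -gez, giving *esegejeihigez*.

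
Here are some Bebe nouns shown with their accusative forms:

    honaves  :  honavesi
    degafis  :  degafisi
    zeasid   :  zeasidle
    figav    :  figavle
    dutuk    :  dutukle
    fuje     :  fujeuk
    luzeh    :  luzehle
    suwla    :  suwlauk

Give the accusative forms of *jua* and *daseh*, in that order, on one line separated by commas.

juauk, dasehle

Looking at the final sound of each stem: -i when the stem ends in a sibilant (*honaves*, *degafis*); -le when the stem ends in a non-sibilant consonant (*zeasid*, *figav*, *dutuk*, *luzeh*); -uk when the stem ends in a vowel (*fuje*, *suwla*).
*jua*: final sound = /a/, a vowel → -uk → *juauk*.
Since the final sound of *daseh* is /h/ (a non-sibilant consonant), it takes -le, giving *dasehle*.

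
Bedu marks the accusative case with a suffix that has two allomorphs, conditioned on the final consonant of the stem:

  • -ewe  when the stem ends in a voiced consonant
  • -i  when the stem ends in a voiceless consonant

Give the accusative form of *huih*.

huihi

*huih* — final consonant /h/ (voiceless) → -i → *huihi*.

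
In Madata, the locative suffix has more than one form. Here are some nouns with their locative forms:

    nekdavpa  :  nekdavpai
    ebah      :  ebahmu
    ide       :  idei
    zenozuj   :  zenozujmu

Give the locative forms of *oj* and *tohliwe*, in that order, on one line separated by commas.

ojmu, tohliwei

Looking at the final sound of each stem: -mu when the stem ends in a consonant (*ebah*, *zenozuj*); -i when the stem ends in a vowel (*nekdavpa*, *ide*).
*oj*: final sound = /j/, a consonant → -mu → *ojmu*.
*tohliwe*: final sound = /e/, a vowel → -i → *tohliwei*.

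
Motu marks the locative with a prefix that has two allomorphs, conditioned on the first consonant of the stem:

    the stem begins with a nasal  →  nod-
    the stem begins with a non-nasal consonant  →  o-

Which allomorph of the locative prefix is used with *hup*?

*hup*: first consonant = /h/, non-nasal → o-.

o-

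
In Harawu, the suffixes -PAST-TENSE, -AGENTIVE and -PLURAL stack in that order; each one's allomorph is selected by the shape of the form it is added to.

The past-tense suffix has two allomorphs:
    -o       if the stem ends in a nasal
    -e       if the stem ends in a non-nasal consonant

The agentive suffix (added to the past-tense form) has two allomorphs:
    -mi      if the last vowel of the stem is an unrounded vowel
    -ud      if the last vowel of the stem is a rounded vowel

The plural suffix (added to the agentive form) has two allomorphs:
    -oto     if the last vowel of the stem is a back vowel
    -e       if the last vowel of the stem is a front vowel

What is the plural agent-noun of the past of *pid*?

*pid* — final consonant /d/ (non-nasal) → -e → *pide*.
Since the last vowel of the past-tense form *pide* is /e/ (an unrounded vowel), it takes -mi, giving *pidemi*.
Since the last vowel of the agentive form *pidemi* is /i/ (a front vowel), it takes -e, giving *pidemie*.

pidemie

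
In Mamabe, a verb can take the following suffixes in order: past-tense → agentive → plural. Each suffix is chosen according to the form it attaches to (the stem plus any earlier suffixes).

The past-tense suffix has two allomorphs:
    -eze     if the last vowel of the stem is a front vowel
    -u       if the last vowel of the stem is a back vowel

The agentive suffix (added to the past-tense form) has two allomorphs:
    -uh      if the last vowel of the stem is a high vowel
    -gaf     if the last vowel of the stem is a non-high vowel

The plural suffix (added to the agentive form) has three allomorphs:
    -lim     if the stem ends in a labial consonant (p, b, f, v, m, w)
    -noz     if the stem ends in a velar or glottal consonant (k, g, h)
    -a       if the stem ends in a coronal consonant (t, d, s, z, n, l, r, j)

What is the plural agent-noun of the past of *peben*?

*peben*: last vowel = /e/, a front vowel → -eze → *pebeneze*.
The past-tense form *pebeneze*: last vowel = /e/, a non-high vowel → -gaf → *pebenezegaf*.
The final consonant of the agentive form *pebenezegaf* is /f/, which is labial, so the plural suffix is -lim, giving *pebenezegaflim*.

pebenezegaflim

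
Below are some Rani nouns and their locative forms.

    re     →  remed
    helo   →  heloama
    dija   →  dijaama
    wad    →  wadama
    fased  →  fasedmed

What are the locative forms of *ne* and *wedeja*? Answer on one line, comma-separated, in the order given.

The pattern is front/back vowel harmony: -med when the last vowel of the stem is a front vowel (*re*, *fased*); -ama when the last vowel of the stem is a back vowel (*helo*, *dija*, *wad*).
The last vowel of *ne* is /e/, which is a front vowel, so the suffix is -med, giving *nemed*.
The last vowel of *wedeja* is /a/, which is a back vowel, so the suffix is -ama, giving *wedejaama*.

nemed, wedejaama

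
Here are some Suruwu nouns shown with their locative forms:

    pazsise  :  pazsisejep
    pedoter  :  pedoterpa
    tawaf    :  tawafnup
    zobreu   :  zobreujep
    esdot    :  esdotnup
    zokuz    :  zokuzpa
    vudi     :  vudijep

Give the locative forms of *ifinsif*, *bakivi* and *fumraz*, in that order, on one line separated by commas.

The pattern is voicing of the final sound: -nup when the stem ends in a voiceless consonant (*tawaf*, *esdot*); -pa when the stem ends in a voiced consonant (*pedoter*, *zokuz*); -jep when the stem ends in a vowel (*pazsise*, *zobreu*, *vudi*).
*ifinsif*: final sound = /f/, a voiceless consonant → -nup → *ifinsifnup*.
*bakivi*: final sound = /i/, a vowel → -jep → *bakivijep*.
Since the final sound of *fumraz* is /z/ (a voiced consonant), it takes -pa, giving *fumrazpa*.

ifinsifnup, bakivijep, fumrazpa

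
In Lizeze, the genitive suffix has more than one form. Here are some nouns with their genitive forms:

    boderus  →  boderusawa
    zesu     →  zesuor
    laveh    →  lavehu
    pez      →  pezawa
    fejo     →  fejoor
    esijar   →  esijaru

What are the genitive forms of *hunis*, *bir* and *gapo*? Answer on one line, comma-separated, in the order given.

hunisawa, biru, gapoor

The alternation tracks the final sound of the stem — -awa when the stem ends in a sibilant (*boderus*, *pez*); -u when the stem ends in a non-sibilant consonant (*laveh*, *esijar*); -or when the stem ends in a vowel (*zesu*, *fejo*).
The final sound of *hunis* is /s/, which is a sibilant, so the suffix is -awa, giving *hunisawa*.
*bir*: final sound = /r/, a non-sibilant consonant → -u → *biru*.
The final sound of *gapo* is /o/, which is a vowel, so the suffix is -or, giving *gapoor*.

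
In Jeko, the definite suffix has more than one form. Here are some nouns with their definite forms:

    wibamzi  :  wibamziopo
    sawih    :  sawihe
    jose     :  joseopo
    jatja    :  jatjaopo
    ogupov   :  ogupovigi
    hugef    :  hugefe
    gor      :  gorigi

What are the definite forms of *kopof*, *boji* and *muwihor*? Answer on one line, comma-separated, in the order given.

The suffix is conditioned by the final sound: -e when the stem ends in a voiceless consonant (*sawih*, *hugef*); -igi when the stem ends in a voiced consonant (*ogupov*, *gor*); -opo when the stem ends in a vowel (*wibamzi*, *jose*, *jatja*).
The final sound of *kopof* is /f/, which is a voiceless consonant, so the suffix is -e, giving *kopofe*.
*boji*: final sound = /i/, a vowel → -opo → *bojiopo*.
*muwihor* — final sound /r/ (a voiced consonant) → -igi → *muwihorigi*.

kopofe, bojiopo, muwihorigi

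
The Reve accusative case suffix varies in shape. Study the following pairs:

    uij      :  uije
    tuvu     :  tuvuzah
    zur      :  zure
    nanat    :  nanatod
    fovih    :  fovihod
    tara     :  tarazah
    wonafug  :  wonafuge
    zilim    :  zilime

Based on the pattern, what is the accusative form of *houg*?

Looking at the final sound of each stem: -od when the stem ends in a voiceless consonant (*nanat*, *fovih*); -e when the stem ends in a voiced consonant (*uij*, *zur*, *wonafug*, *zilim*); -zah when the stem ends in a vowel (*tuvu*, *tara*).
Since the final sound of *houg* is /g/ (a voiced consonant), it takes -e, giving *houge*.

houge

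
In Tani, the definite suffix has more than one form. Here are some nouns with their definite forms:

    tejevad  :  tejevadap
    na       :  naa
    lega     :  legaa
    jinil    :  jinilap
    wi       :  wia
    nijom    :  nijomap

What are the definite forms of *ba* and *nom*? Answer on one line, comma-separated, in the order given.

baa, nomap

Looking at the final sound of each stem: -ap when the stem ends in a consonant (*tejevad*, *jinil*, *nijom*); -a when the stem ends in a vowel (*na*, *lega*, *wi*).
The final sound of *ba* is /a/, which is a vowel, so the suffix is -a, giving *baa*.
The final sound of *nom* is /m/, which is a consonant, so the suffix is -ap, giving *nomap*.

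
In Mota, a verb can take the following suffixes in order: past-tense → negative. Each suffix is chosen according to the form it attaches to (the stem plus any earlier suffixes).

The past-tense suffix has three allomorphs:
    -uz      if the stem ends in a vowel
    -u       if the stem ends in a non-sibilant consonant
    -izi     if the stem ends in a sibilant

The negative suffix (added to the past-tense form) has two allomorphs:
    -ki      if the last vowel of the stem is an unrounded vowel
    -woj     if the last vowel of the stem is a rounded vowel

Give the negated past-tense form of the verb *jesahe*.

The final sound of *jesahe* is /e/, which is a vowel, so the past-tense suffix is -uz, giving *jesaheuz*.
The last vowel of the past-tense form *jesaheuz* is /u/, which is a rounded vowel, so the negative suffix is -woj, giving *jesaheuzwoj*.

jesaheuzwoj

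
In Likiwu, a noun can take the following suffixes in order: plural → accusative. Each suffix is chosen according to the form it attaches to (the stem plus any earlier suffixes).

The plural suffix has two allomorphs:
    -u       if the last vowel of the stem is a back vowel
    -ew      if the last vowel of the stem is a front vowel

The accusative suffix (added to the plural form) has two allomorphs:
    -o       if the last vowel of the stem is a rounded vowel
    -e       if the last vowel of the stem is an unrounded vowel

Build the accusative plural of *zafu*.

Since the last vowel of *zafu* is /u/ (a back vowel), it takes -u, giving *zafuu*.
The last vowel of the plural form *zafuu* is /u/, which is a rounded vowel, so the accusative suffix is -o, giving *zafuuo*.

zafuuo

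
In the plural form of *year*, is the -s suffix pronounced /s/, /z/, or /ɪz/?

The stem *year* ends in a voiced non-sibilant sound.
The plural suffix surfaces as /ɪz/ after sibilants, /s/ after other voiceless consonants, and /z/ after other voiced sounds.
So the plural -s on *year* is pronounced /z/.

/z/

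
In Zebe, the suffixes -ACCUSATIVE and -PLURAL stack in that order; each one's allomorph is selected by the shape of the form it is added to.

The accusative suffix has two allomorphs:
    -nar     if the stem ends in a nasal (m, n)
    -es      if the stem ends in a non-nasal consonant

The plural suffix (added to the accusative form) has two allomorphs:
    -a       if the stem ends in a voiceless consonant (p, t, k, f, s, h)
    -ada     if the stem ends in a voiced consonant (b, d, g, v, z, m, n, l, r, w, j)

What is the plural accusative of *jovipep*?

The final consonant of *jovipep* is /p/, which is non-nasal, so the accusative suffix is -es, giving *jovipepes*.
The accusative form *jovipepes*: final consonant = /s/, voiceless → -a → *jovipepesa*.

jovipepesa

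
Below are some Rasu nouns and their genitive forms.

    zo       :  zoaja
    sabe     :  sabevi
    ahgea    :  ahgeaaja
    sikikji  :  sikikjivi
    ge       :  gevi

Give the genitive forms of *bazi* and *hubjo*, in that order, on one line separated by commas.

Looking at the last vowel of each stem: -vi when the last vowel of the stem is a front vowel (*sabe*, *sikikji*, *ge*); -aja when the last vowel of the stem is a back vowel (*zo*, *ahgea*).
*bazi* — last vowel /i/ (a front vowel) → -vi → *bazivi*.
*hubjo*: last vowel = /o/, a back vowel → -aja → *hubjoaja*.

bazivi, hubjoaja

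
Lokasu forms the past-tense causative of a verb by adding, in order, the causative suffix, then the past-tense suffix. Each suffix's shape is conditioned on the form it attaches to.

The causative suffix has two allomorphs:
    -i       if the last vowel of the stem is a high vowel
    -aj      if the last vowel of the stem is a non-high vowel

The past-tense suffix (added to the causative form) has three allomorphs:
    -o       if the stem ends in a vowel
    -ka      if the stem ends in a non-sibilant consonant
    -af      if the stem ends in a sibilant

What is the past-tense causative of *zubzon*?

zubzonajka

*zubzon*: last vowel = /o/, a non-high vowel → -aj → *zubzonaj*.
The causative form *zubzonaj*: final sound = /j/, a non-sibilant consonant → -ka → *zubzonajka*.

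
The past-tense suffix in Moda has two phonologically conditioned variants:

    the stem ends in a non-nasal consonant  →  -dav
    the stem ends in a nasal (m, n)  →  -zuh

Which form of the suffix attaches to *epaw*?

*epaw* — final consonant /w/ (non-nasal) → -dav.

-dav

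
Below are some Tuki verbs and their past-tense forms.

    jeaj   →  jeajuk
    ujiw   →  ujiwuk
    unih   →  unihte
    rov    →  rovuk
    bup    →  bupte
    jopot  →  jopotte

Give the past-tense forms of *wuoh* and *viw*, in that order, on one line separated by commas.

Looking at the final consonant of each stem: -te when the stem ends in a voiceless consonant (*unih*, *bup*, *jopot*); -uk when the stem ends in a voiced consonant (*jeaj*, *ujiw*, *rov*).
*wuoh*: final consonant = /h/, voiceless → -te → *wuohte*.
*viw* — final consonant /w/ (voiced) → -uk → *viwuk*.

wuohte, viwuk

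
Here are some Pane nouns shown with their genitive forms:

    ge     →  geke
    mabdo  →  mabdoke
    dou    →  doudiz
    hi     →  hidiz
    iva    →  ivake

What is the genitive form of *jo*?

joke

The pattern is height harmony: -diz when the last vowel of the stem is a high vowel (*dou*, *hi*); -ke when the last vowel of the stem is a non-high vowel (*ge*, *mabdo*, *iva*).
*jo*: last vowel = /o/, a non-high vowel → -ke → *joke*.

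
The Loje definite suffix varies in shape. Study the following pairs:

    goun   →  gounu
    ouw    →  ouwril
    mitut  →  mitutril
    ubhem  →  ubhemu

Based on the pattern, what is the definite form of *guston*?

gustonu

The suffix is conditioned by the final consonant: -u when the stem ends in a nasal (*goun*, *ubhem*); -ril when the stem ends in a non-nasal consonant (*ouw*, *mitut*).
Since the final consonant of *guston* is /n/ (a nasal), it takes -u, giving *gustonu*.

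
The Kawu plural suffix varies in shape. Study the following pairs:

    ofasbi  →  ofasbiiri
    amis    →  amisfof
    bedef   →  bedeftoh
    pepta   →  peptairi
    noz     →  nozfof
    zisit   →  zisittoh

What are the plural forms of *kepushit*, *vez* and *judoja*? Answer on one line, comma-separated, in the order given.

kepushittoh, vezfof, judojairi

The suffix is conditioned by the final sound: -fof when the stem ends in a sibilant (*amis*, *noz*); -toh when the stem ends in a non-sibilant consonant (*bedef*, *zisit*); -iri when the stem ends in a vowel (*ofasbi*, *pepta*).
*kepushit* — final sound /t/ (a non-sibilant consonant) → -toh → *kepushittoh*.
The final sound of *vez* is /z/, which is a sibilant, so the suffix is -fof, giving *vezfof*.
The final sound of *judoja* is /a/, which is a vowel, so the suffix is -iri, giving *judojairi*.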